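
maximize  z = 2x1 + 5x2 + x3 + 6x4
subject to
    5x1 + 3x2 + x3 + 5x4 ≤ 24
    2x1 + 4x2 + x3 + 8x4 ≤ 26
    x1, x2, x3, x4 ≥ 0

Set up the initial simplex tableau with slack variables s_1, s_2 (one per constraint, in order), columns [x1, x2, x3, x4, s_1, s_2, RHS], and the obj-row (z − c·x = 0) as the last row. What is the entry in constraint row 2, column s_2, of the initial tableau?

1

Slack s_2 belongs to constraint 2; its column is the unit vector e_2, so the entry in row 2 is 1.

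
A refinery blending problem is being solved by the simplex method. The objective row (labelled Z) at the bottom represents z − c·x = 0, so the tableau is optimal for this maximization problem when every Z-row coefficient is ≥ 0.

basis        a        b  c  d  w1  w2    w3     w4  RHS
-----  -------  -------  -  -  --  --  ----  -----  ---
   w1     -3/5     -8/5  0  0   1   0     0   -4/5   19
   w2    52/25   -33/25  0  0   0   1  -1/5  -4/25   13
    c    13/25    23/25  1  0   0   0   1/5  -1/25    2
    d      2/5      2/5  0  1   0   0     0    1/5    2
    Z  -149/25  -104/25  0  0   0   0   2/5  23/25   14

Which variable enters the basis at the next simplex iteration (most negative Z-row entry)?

a

Negative Z-row entries: a: -149/25, b: -104/25.
The most negative is -149/25 in column a, so a enters.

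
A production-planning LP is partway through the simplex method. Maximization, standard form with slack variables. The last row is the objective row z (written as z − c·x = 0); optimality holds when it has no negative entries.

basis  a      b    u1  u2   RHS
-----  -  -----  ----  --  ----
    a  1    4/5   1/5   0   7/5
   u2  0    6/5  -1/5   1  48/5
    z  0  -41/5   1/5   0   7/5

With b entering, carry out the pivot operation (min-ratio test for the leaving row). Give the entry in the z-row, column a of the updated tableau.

41/4

Ratio test on column b — row 1: (7/5)/(4/5) = 7/4; row 2: (48/5)/(6/5) = 8. Minimum is 7/4 at row 1 (a leaves); pivot element 4/5.
Divide row 1 by 4/5; eliminate column b from the other rows.
z-row update in column a: 0 − (-41/5)·(5/4) = 41/4.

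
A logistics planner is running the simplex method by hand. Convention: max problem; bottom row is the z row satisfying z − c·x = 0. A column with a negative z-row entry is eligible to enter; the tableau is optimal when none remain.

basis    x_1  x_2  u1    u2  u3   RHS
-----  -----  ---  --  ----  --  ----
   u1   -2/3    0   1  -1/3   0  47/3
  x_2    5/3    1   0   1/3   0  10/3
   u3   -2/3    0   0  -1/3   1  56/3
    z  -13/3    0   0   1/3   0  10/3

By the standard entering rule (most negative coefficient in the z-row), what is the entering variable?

Negative z-row entries: x_1: -13/3.
The most negative is -13/3 in column x_1, so x_1 enters.

x_1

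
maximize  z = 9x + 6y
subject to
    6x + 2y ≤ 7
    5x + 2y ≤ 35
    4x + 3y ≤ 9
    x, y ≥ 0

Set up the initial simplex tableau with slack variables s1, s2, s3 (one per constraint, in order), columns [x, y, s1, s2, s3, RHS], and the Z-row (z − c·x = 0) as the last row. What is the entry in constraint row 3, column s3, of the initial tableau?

1

Slack s3 belongs to constraint 3; its column is the unit vector e_3, so the entry in row 3 is 1.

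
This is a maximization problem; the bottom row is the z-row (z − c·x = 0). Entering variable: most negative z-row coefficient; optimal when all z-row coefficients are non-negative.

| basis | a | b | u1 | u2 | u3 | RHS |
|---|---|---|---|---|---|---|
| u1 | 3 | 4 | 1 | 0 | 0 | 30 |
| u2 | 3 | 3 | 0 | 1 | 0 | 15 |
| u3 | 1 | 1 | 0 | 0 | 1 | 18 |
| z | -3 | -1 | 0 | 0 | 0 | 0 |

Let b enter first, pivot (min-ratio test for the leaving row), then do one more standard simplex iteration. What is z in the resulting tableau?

Ratio test on column b — row 1: 30/4 = 15/2; row 2: 15/3 = 5; row 3: 18/1 = 18. Minimum is 5 at row 2 (u2 leaves); pivot element 3.
Pivot on row 2; the z-row RHS becomes 0 − (-1)·5 = 5.
Next entering variable (most negative z-row entry -2): a.
Ratio test on column a — row 1: entry -1 ≤ 0; row 2: 5/1 = 5; row 3: entry 0 ≤ 0. Minimum is 5 at row 2 (b leaves); pivot element 1.
After the second pivot the z-row RHS is 5 − (-2)·5 = 15.

15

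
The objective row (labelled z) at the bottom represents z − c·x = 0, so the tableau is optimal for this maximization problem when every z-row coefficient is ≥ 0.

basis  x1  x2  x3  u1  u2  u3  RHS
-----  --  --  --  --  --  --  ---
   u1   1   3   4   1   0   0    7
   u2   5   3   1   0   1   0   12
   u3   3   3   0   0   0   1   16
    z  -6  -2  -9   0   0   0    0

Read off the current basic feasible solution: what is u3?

16

u3 is basic (row 3); its value is the RHS of that row, 16.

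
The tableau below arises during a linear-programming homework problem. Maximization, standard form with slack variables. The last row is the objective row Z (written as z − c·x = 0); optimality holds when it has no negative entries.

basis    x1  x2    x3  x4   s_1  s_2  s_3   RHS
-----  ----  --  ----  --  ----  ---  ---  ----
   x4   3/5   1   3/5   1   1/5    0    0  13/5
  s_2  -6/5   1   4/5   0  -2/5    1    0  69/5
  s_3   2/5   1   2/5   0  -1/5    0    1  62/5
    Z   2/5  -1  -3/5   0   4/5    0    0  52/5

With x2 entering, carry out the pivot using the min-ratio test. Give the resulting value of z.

Ratio test on column x2 — row 1: (13/5)/1 = 13/5; row 2: (69/5)/1 = 69/5; row 3: (62/5)/1 = 62/5. Minimum is 13/5 at row 1 (x4 leaves); pivot element 1.
Pivot on row 1; the Z-row RHS becomes 52/5 − (-1)·(13/5) = 13.

13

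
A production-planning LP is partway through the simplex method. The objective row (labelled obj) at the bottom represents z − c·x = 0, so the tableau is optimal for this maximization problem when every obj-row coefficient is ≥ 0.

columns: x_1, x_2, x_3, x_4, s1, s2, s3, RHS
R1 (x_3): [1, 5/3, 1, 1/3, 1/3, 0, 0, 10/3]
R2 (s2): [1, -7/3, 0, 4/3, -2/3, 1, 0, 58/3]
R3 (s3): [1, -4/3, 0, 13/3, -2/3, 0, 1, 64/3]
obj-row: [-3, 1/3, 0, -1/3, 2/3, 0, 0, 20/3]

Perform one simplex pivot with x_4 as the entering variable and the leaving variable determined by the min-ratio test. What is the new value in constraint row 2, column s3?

Ratio test on column x_4 — row 1: (10/3)/(1/3) = 10; row 2: (58/3)/(4/3) = 29/2; row 3: (64/3)/(13/3) = 64/13. Minimum is 64/13 at row 3 (s3 leaves); pivot element 13/3.
Divide row 3 by 13/3; eliminate column x_4 from the other rows.
Row 2 update in column s3: 0 − (4/3)·(3/13) = -4/13.

-4/13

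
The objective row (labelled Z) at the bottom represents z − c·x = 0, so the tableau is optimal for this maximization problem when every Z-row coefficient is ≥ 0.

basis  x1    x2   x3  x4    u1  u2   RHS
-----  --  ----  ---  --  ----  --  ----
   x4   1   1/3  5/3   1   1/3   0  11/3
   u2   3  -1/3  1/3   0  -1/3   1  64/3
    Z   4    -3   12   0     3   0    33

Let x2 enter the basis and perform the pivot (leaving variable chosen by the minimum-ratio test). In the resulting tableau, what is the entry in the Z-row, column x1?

13

Ratio test on column x2 — row 1: (11/3)/(1/3) = 11; row 2: entry -1/3 ≤ 0. Minimum is 11 at row 1 (x4 leaves); pivot element 1/3.
Divide row 1 by 1/3; eliminate column x2 from the other rows.
Z-row update in column x1: 4 − (-3)·3 = 13.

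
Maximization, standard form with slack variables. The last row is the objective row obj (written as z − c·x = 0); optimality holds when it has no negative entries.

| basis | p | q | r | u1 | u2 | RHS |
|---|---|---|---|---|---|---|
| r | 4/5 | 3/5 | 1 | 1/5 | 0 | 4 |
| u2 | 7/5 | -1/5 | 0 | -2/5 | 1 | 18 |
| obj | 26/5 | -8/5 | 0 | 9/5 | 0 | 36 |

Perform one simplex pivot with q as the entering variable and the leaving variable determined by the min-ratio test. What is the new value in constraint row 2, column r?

Ratio test on column q — row 1: 4/(3/5) = 20/3; row 2: entry -1/5 ≤ 0. Minimum is 20/3 at row 1 (r leaves); pivot element 3/5.
Divide row 1 by 3/5; eliminate column q from the other rows.
Row 2 update in column r: 0 − (-1/5)·(5/3) = 1/3.

1/3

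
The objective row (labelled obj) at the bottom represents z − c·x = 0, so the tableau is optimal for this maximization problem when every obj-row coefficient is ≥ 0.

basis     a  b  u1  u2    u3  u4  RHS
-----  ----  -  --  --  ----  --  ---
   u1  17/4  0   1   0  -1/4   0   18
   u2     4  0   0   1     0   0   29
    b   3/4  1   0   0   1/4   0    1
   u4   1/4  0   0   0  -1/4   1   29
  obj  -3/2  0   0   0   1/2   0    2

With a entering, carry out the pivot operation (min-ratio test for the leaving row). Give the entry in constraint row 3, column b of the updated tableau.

Ratio test on column a — row 1: 18/(17/4) = 72/17; row 2: 29/4 = 29/4; row 3: 1/(3/4) = 4/3; row 4: 29/(1/4) = 116. Minimum is 4/3 at row 3 (b leaves); pivot element 3/4.
Divide row 3 by 3/4; eliminate column a from the other rows.
In the new row 3, the b entry is the old entry divided by the pivot: 1/(3/4) = 4/3.

4/3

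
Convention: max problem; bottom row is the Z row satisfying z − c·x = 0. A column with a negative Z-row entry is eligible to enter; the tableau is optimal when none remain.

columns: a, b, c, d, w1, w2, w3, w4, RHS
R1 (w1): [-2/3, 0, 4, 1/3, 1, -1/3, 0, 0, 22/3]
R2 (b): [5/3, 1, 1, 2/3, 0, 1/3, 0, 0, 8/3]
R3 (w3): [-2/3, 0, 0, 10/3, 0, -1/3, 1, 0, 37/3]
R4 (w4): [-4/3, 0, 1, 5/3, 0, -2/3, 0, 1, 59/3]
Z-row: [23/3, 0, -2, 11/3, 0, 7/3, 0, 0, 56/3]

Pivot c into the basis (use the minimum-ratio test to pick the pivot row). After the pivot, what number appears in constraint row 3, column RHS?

Ratio test on column c — row 1: (22/3)/4 = 11/6; row 2: (8/3)/1 = 8/3; row 3: entry 0 ≤ 0; row 4: (59/3)/1 = 59/3. Minimum is 11/6 at row 1 (w1 leaves); pivot element 4.
Divide row 1 by 4; eliminate column c from the other rows.
Row 3 update in column RHS: 37/3 − 0·(11/6) = 37/3.

37/3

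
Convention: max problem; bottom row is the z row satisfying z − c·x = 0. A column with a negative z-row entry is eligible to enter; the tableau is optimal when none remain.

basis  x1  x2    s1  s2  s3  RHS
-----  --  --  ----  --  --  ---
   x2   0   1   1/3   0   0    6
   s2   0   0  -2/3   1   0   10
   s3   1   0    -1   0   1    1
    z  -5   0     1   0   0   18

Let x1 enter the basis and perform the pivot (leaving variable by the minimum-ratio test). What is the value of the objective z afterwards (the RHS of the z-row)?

Ratio test on column x1 — row 1: entry 0 ≤ 0; row 2: entry 0 ≤ 0; row 3: 1/1 = 1. Minimum is 1 at row 3 (s3 leaves); pivot element 1.
Pivot on row 3; the z-row RHS becomes 18 − (-5)·1 = 23.

23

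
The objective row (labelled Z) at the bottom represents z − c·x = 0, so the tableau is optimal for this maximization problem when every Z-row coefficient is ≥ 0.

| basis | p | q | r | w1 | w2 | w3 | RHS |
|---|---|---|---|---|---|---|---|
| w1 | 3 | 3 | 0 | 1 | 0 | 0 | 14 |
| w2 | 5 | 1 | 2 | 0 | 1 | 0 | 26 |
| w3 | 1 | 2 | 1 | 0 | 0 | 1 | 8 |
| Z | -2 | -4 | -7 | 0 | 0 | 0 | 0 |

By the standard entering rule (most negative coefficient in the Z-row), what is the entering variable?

Negative Z-row entries: p: -2, q: -4, r: -7.
The most negative is -7 in column r, so r enters.

r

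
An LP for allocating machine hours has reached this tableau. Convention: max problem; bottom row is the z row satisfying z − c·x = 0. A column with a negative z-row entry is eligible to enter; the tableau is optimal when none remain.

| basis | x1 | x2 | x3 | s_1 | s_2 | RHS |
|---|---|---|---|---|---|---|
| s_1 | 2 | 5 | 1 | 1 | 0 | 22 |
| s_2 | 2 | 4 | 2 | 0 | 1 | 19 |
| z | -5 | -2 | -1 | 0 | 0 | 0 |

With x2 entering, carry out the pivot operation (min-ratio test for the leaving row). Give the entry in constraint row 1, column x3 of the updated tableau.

Ratio test on column x2 — row 1: 22/5 = 22/5; row 2: 19/4 = 19/4. Minimum is 22/5 at row 1 (s_1 leaves); pivot element 5.
Divide row 1 by 5; eliminate column x2 from the other rows.
In the new row 1, the x3 entry is the old entry divided by the pivot: 1/5 = 1/5.

1/5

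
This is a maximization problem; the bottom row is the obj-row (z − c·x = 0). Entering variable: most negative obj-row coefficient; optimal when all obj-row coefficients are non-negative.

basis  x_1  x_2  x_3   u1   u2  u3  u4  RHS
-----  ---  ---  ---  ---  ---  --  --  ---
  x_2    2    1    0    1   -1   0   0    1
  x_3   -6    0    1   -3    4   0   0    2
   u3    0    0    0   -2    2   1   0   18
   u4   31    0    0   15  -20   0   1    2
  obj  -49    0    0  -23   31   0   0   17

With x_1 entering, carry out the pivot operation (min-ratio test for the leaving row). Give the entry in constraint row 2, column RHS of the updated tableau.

Ratio test on column x_1 — row 1: 1/2 = 1/2; row 2: entry -6 ≤ 0; row 3: entry 0 ≤ 0; row 4: 2/31 = 2/31. Minimum is 2/31 at row 4 (u4 leaves); pivot element 31.
Divide row 4 by 31; eliminate column x_1 from the other rows.
Row 2 update in column RHS: 2 − (-6)·(2/31) = 74/31.

74/31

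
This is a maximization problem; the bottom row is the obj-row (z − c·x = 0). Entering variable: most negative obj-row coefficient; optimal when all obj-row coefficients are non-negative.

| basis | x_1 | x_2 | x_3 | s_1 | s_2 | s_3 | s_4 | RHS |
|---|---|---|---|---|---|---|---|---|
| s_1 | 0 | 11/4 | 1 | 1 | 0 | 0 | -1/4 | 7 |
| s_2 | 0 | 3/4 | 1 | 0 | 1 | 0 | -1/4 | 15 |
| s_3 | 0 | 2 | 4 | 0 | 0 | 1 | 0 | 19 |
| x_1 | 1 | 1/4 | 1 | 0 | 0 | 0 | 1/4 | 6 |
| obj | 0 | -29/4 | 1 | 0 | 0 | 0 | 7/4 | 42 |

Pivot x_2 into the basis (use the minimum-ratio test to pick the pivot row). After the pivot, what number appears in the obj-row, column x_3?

Ratio test on column x_2 — row 1: 7/(11/4) = 28/11; row 2: 15/(3/4) = 20; row 3: 19/2 = 19/2; row 4: 6/(1/4) = 24. Minimum is 28/11 at row 1 (s_1 leaves); pivot element 11/4.
Divide row 1 by 11/4; eliminate column x_2 from the other rows.
obj-row update in column x_3: 1 − (-29/4)·(4/11) = 40/11.

40/11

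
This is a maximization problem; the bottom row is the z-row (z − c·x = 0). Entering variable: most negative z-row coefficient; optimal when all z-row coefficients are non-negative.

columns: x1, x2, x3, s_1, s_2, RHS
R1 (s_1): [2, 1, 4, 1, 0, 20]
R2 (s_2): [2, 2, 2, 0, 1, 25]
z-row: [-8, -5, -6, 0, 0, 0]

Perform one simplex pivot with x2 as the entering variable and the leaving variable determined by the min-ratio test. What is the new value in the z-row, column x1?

-3

Ratio test on column x2 — row 1: 20/1 = 20; row 2: 25/2 = 25/2. Minimum is 25/2 at row 2 (s_2 leaves); pivot element 2.
Divide row 2 by 2; eliminate column x2 from the other rows.
z-row update in column x1: -8 − (-5)·1 = -3.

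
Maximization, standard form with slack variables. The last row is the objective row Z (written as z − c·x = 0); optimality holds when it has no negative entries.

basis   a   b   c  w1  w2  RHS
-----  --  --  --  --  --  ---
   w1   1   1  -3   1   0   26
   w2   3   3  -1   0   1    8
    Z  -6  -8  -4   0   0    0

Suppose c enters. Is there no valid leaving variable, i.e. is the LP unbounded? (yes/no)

yes

Every constraint-row entry in column c is ≤ 0, so increasing c is unbounded.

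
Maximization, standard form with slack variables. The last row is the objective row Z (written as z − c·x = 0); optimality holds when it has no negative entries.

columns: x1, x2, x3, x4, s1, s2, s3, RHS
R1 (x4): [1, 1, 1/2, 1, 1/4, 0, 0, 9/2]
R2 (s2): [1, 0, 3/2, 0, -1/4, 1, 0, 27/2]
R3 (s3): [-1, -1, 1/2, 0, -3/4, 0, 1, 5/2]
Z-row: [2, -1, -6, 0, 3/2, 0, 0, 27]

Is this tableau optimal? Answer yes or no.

The Z-row has a negative entry -6 in column x3, so it is not optimal.

no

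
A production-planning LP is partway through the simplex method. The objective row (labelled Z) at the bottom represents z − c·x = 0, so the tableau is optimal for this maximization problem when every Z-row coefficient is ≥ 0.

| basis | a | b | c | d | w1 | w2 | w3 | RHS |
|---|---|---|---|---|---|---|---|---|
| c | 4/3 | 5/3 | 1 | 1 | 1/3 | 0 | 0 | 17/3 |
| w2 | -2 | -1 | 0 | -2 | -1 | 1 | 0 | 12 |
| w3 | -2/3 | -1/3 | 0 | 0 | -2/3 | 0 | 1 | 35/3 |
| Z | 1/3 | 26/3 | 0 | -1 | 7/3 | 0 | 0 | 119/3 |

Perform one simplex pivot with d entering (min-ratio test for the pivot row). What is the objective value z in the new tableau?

Ratio test on column d — row 1: (17/3)/1 = 17/3; row 2: entry -2 ≤ 0; row 3: entry 0 ≤ 0. Minimum is 17/3 at row 1 (c leaves); pivot element 1.
Pivot on row 1; the Z-row RHS becomes 119/3 − (-1)·(17/3) = 136/3.

136/3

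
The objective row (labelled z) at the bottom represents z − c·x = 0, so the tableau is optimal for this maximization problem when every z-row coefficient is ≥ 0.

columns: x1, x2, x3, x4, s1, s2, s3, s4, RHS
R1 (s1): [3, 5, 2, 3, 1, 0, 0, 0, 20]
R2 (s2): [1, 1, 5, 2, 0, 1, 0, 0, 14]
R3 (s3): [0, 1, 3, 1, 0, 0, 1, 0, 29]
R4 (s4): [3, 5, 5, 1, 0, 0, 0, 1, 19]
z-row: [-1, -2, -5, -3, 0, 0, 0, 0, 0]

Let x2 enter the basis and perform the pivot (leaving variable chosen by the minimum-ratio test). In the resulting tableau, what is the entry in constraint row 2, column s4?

-1/5

Ratio test on column x2 — row 1: 20/5 = 4; row 2: 14/1 = 14; row 3: 29/1 = 29; row 4: 19/5 = 19/5. Minimum is 19/5 at row 4 (s4 leaves); pivot element 5.
Divide row 4 by 5; eliminate column x2 from the other rows.
Row 2 update in column s4: 0 − 1·(1/5) = -1/5.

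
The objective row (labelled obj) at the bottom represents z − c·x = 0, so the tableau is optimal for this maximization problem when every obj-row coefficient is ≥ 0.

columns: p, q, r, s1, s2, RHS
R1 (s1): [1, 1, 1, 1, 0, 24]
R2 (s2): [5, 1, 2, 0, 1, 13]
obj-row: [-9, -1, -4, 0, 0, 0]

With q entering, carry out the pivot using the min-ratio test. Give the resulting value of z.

13

Ratio test on column q — row 1: 24/1 = 24; row 2: 13/1 = 13. Minimum is 13 at row 2 (s2 leaves); pivot element 1.
Pivot on row 2; the obj-row RHS becomes 0 − (-1)·13 = 13.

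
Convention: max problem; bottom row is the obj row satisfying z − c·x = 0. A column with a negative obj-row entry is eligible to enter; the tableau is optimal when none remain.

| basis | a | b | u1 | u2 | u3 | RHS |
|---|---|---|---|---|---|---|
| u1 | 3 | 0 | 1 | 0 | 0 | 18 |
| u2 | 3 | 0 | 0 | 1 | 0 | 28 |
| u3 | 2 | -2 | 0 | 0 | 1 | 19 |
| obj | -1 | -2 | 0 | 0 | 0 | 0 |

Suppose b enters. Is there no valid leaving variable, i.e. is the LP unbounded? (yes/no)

Every constraint-row entry in column b is ≤ 0, so increasing b is unbounded.

yes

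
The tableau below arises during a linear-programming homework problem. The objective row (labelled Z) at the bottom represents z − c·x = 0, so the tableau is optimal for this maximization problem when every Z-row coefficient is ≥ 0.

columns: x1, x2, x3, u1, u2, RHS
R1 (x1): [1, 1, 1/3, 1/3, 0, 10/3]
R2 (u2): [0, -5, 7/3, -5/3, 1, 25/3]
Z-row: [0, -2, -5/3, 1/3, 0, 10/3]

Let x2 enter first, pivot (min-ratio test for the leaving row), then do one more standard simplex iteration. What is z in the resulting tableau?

Ratio test on column x2 — row 1: (10/3)/1 = 10/3; row 2: entry -5 ≤ 0. Minimum is 10/3 at row 1 (x1 leaves); pivot element 1.
Pivot on row 1; the Z-row RHS becomes 10/3 − (-2)·(10/3) = 10.
Next entering variable (most negative Z-row entry -1): x3.
Ratio test on column x3 — row 1: (10/3)/(1/3) = 10; row 2: 25/4 = 25/4. Minimum is 25/4 at row 2 (u2 leaves); pivot element 4.
After the second pivot the Z-row RHS is 10 − (-1)·(25/4) = 65/4.

65/4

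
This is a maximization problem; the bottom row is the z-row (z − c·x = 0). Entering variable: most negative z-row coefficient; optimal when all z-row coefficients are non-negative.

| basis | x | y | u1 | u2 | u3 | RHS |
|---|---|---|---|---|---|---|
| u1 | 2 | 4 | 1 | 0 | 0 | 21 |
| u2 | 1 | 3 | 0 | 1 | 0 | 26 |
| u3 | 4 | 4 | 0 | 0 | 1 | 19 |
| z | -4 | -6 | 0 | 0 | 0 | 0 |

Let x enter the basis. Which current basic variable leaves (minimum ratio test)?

u3

Column x entries and ratios — u1: 21/2 = 21/2; u2: 26/1 = 26; u3: 19/4 = 19/4.
Smallest ratio is 19/4 in the row of u3, so u3 leaves.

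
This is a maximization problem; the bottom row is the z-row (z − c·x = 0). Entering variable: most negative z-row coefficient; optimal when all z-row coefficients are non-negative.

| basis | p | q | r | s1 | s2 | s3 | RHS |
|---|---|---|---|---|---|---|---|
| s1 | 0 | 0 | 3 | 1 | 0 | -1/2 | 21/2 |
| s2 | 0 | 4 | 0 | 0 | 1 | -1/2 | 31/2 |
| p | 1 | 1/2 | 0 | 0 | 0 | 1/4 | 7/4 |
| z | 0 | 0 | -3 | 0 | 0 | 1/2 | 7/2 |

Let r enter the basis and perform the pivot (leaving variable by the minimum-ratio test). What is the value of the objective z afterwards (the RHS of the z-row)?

Ratio test on column r — row 1: (21/2)/3 = 7/2; row 2: entry 0 ≤ 0; row 3: entry 0 ≤ 0. Minimum is 7/2 at row 1 (s1 leaves); pivot element 3.
Pivot on row 1; the z-row RHS becomes 7/2 − (-3)·(7/2) = 14.

14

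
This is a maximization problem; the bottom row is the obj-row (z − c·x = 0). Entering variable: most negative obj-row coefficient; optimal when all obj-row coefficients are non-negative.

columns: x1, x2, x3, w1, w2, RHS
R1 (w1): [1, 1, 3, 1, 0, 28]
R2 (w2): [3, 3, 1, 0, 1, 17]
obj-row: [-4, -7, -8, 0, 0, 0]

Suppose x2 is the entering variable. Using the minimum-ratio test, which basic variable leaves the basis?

w2

Column x2 entries and ratios — w1: 28/1 = 28; w2: 17/3 = 17/3.
Smallest ratio is 17/3 in the row of w2, so w2 leaves.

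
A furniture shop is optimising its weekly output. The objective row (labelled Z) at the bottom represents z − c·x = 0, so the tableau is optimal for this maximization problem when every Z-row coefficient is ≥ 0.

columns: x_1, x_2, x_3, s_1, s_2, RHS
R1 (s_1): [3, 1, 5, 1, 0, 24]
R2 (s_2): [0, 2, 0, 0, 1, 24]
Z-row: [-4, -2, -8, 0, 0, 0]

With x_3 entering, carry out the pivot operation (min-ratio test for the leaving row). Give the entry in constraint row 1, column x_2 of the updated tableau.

Ratio test on column x_3 — row 1: 24/5 = 24/5; row 2: entry 0 ≤ 0. Minimum is 24/5 at row 1 (s_1 leaves); pivot element 5.
Divide row 1 by 5; eliminate column x_3 from the other rows.
In the new row 1, the x_2 entry is the old entry divided by the pivot: 1/5 = 1/5.

1/5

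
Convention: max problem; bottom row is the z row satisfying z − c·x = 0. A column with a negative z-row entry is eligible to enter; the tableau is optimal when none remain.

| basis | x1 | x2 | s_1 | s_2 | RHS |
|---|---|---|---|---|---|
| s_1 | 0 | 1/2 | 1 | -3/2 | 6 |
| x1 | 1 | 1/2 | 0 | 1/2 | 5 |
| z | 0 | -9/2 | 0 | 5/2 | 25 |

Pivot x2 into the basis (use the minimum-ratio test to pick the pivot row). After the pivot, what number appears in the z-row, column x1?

Ratio test on column x2 — row 1: 6/(1/2) = 12; row 2: 5/(1/2) = 10. Minimum is 10 at row 2 (x1 leaves); pivot element 1/2.
Divide row 2 by 1/2; eliminate column x2 from the other rows.
z-row update in column x1: 0 − (-9/2)·2 = 9.

9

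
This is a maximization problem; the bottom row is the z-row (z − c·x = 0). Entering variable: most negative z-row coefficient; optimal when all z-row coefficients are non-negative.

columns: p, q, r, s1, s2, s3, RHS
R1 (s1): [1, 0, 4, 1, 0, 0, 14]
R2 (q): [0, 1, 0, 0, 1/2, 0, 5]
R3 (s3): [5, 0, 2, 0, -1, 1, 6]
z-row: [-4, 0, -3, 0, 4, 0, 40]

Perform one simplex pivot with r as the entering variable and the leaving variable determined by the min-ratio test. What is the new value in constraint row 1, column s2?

2

Ratio test on column r — row 1: 14/4 = 7/2; row 2: entry 0 ≤ 0; row 3: 6/2 = 3. Minimum is 3 at row 3 (s3 leaves); pivot element 2.
Divide row 3 by 2; eliminate column r from the other rows.
Row 1 update in column s2: 0 − 4·(-1/2) = 2.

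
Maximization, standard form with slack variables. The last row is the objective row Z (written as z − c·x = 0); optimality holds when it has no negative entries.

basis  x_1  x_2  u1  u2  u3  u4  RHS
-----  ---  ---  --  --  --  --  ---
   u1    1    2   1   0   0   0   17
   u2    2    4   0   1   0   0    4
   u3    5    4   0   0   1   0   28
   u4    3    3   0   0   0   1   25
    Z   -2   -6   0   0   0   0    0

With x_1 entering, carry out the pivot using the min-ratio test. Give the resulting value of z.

4

Ratio test on column x_1 — row 1: 17/1 = 17; row 2: 4/2 = 2; row 3: 28/5 = 28/5; row 4: 25/3 = 25/3. Minimum is 2 at row 2 (u2 leaves); pivot element 2.
Pivot on row 2; the Z-row RHS becomes 0 − (-2)·2 = 4.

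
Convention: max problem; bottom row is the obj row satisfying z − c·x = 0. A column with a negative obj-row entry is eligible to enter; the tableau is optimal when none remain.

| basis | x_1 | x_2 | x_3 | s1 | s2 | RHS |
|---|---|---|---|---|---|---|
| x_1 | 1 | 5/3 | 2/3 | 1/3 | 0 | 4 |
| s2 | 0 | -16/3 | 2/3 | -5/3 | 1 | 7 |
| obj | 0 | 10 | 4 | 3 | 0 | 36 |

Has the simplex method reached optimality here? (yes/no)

yes

Every obj-row coefficient is ≥ 0, so the tableau is optimal.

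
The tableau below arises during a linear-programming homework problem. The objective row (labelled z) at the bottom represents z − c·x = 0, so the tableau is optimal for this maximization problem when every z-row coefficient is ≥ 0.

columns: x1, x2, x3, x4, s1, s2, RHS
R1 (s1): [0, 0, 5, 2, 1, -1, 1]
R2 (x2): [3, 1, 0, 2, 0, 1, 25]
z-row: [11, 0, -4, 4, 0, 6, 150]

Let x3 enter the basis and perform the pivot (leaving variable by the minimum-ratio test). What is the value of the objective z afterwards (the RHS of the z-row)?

Ratio test on column x3 — row 1: 1/5 = 1/5; row 2: entry 0 ≤ 0. Minimum is 1/5 at row 1 (s1 leaves); pivot element 5.
Pivot on row 1; the z-row RHS becomes 150 − (-4)·(1/5) = 754/5.

754/5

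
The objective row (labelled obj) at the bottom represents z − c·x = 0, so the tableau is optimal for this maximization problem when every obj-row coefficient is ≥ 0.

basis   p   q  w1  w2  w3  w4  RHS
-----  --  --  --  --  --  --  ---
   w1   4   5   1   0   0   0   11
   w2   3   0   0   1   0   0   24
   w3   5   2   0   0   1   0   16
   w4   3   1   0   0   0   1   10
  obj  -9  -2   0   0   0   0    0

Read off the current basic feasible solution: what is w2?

w2 is basic (row 2); its value is the RHS of that row, 24.

24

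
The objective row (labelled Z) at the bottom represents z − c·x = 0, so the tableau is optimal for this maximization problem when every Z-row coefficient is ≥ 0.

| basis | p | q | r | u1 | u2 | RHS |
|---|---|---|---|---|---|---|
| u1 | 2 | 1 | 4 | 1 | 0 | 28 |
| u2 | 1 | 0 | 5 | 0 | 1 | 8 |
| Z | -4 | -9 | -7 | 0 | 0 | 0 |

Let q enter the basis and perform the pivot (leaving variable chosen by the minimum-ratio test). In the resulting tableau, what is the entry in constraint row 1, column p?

2

Ratio test on column q — row 1: 28/1 = 28; row 2: entry 0 ≤ 0. Minimum is 28 at row 1 (u1 leaves); pivot element 1.
Divide row 1 by 1; eliminate column q from the other rows.
In the new row 1, the p entry is the old entry divided by the pivot: 2/1 = 2.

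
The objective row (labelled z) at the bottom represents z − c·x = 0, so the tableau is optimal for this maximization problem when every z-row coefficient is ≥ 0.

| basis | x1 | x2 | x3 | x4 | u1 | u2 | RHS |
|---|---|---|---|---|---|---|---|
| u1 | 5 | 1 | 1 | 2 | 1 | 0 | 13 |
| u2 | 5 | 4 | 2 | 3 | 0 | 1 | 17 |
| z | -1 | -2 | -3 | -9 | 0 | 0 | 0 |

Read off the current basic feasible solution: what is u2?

u2 is basic (row 2); its value is the RHS of that row, 17.

17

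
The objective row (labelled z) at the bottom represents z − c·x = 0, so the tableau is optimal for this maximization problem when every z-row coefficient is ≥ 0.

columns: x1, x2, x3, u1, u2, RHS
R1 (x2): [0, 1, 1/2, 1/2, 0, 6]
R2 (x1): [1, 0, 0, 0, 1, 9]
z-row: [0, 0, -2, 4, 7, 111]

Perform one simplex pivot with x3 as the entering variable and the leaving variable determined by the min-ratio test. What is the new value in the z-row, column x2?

4

Ratio test on column x3 — row 1: 6/(1/2) = 12; row 2: entry 0 ≤ 0. Minimum is 12 at row 1 (x2 leaves); pivot element 1/2.
Divide row 1 by 1/2; eliminate column x3 from the other rows.
z-row update in column x2: 0 − (-2)·2 = 4.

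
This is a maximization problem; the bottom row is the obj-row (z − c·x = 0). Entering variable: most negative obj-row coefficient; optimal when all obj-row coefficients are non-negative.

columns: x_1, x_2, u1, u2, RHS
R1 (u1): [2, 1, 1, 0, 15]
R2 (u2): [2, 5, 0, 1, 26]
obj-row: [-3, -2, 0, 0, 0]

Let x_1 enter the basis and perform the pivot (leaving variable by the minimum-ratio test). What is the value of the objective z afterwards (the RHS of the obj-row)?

Ratio test on column x_1 — row 1: 15/2 = 15/2; row 2: 26/2 = 13. Minimum is 15/2 at row 1 (u1 leaves); pivot element 2.
Pivot on row 1; the obj-row RHS becomes 0 − (-3)·(15/2) = 45/2.

45/2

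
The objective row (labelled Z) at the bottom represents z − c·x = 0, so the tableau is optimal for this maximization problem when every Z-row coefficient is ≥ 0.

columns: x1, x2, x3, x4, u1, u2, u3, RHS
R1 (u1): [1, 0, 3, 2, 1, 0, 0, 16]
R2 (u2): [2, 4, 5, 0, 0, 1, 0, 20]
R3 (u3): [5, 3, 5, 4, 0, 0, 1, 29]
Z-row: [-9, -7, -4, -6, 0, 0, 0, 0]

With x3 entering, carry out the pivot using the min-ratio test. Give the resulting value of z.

Ratio test on column x3 — row 1: 16/3 = 16/3; row 2: 20/5 = 4; row 3: 29/5 = 29/5. Minimum is 4 at row 2 (u2 leaves); pivot element 5.
Pivot on row 2; the Z-row RHS becomes 0 − (-4)·4 = 16.

16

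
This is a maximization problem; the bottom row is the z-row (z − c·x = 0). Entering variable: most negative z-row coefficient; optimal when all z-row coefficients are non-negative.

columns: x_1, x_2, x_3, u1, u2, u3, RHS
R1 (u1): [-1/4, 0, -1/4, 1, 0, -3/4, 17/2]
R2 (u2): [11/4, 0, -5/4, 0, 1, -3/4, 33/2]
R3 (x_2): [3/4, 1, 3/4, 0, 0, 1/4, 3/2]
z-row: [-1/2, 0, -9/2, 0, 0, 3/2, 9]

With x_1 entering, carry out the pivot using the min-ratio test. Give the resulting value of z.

10

Ratio test on column x_1 — row 1: entry -1/4 ≤ 0; row 2: (33/2)/(11/4) = 6; row 3: (3/2)/(3/4) = 2. Minimum is 2 at row 3 (x_2 leaves); pivot element 3/4.
Pivot on row 3; the z-row RHS becomes 9 − (-1/2)·2 = 10.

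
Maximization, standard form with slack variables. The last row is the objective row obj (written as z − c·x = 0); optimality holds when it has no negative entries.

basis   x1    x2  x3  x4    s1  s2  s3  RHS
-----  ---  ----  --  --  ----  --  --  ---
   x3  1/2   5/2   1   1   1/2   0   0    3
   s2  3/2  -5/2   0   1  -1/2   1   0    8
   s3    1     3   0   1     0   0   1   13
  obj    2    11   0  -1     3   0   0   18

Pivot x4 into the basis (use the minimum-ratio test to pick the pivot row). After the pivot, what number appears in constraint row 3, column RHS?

10

Ratio test on column x4 — row 1: 3/1 = 3; row 2: 8/1 = 8; row 3: 13/1 = 13. Minimum is 3 at row 1 (x3 leaves); pivot element 1.
Divide row 1 by 1; eliminate column x4 from the other rows.
Row 3 update in column RHS: 13 − 1·3 = 10.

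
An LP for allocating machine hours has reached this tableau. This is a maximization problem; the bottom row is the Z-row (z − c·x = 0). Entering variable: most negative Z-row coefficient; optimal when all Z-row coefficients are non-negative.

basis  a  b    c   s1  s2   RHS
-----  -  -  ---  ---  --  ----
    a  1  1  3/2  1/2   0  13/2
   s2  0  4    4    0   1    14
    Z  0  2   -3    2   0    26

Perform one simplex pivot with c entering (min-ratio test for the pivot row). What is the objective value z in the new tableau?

73/2

Ratio test on column c — row 1: (13/2)/(3/2) = 13/3; row 2: 14/4 = 7/2. Minimum is 7/2 at row 2 (s2 leaves); pivot element 4.
Pivot on row 2; the Z-row RHS becomes 26 − (-3)·(7/2) = 73/2.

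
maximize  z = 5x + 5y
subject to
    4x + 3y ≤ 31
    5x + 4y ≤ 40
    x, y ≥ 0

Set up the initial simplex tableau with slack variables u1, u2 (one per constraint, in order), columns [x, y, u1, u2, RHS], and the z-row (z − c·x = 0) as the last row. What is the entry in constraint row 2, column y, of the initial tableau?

Constraint 2 has coefficient 4 on y.

4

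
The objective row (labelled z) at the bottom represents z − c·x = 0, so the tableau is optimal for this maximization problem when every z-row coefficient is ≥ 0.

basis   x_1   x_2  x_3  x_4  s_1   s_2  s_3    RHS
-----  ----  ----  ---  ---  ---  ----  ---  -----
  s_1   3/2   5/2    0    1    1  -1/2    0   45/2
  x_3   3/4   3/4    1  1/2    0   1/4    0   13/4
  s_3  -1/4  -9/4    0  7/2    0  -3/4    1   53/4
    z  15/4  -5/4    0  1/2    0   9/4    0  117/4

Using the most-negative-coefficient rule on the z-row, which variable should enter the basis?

Negative z-row entries: x_2: -5/4.
The most negative is -5/4 in column x_2, so x_2 enters.

x_2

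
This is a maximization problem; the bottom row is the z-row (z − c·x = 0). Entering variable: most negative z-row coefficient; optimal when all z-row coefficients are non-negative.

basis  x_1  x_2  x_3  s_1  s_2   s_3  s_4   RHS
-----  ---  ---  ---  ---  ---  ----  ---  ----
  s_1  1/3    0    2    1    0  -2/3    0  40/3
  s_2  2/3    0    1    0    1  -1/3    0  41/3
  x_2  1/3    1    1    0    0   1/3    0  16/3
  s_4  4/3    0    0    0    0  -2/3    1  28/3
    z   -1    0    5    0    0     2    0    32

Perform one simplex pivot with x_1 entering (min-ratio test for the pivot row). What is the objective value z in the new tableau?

39

Ratio test on column x_1 — row 1: (40/3)/(1/3) = 40; row 2: (41/3)/(2/3) = 41/2; row 3: (16/3)/(1/3) = 16; row 4: (28/3)/(4/3) = 7. Minimum is 7 at row 4 (s_4 leaves); pivot element 4/3.
Pivot on row 4; the z-row RHS becomes 32 − (-1)·7 = 39.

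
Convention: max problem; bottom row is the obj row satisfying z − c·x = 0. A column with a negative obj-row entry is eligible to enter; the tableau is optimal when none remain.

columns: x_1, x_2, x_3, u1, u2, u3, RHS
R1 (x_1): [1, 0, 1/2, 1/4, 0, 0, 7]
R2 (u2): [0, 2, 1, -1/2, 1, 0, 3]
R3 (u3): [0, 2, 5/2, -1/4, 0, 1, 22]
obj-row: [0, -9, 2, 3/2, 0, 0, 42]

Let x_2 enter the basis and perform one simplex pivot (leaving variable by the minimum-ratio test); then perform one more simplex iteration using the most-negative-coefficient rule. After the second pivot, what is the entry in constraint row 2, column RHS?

17/2

Ratio test on column x_2 — row 1: entry 0 ≤ 0; row 2: 3/2 = 3/2; row 3: 22/2 = 11. Minimum is 3/2 at row 2 (u2 leaves); pivot element 2.
Divide row 2 by 2; eliminate column x_2 from the other rows.
Second iteration: most negative obj-row entry is -3/4 in column u1, so u1 enters.
Ratio test on column u1 — row 1: 7/(1/4) = 28; row 2: entry -1/4 ≤ 0; row 3: 19/(1/4) = 76. Minimum is 28 at row 1 (x_1 leaves); pivot element 1/4.
Divide row 1 by 1/4; eliminate column u1 from the other rows.
After both pivots, the entry at constraint row 2, column RHS is 17/2.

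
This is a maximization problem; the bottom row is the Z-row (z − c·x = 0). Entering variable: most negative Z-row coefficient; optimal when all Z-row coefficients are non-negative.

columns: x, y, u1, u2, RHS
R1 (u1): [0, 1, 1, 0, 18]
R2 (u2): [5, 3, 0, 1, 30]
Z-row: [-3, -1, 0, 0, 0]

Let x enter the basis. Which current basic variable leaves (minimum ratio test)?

Column x entries and ratios — u1: 0 ≤ 0, skip; u2: 30/5 = 6.
Smallest ratio is 6 in the row of u2, so u2 leaves.

u2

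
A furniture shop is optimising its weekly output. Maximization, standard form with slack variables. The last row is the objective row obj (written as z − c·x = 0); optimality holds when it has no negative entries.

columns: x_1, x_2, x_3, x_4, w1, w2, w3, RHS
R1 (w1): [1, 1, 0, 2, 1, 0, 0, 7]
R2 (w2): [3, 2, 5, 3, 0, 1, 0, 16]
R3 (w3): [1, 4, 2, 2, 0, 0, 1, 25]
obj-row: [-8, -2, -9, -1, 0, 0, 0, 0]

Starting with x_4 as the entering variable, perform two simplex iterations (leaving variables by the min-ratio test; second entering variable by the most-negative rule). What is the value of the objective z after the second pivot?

Ratio test on column x_4 — row 1: 7/2 = 7/2; row 2: 16/3 = 16/3; row 3: 25/2 = 25/2. Minimum is 7/2 at row 1 (w1 leaves); pivot element 2.
Pivot on row 1; the obj-row RHS becomes 0 − (-1)·(7/2) = 7/2.
Next entering variable (most negative obj-row entry -9): x_3.
Ratio test on column x_3 — row 1: entry 0 ≤ 0; row 2: (11/2)/5 = 11/10; row 3: 18/2 = 9. Minimum is 11/10 at row 2 (w2 leaves); pivot element 5.
After the second pivot the obj-row RHS is 7/2 − (-9)·(11/10) = 67/5.

67/5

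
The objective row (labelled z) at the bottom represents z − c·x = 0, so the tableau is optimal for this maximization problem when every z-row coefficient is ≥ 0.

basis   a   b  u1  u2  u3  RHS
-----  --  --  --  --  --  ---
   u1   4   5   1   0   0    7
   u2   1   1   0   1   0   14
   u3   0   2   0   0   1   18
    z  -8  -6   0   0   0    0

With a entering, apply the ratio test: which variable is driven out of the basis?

u1

Column a entries and ratios — u1: 7/4 = 7/4; u2: 14/1 = 14; u3: 0 ≤ 0, skip.
Smallest ratio is 7/4 in the row of u1, so u1 leaves.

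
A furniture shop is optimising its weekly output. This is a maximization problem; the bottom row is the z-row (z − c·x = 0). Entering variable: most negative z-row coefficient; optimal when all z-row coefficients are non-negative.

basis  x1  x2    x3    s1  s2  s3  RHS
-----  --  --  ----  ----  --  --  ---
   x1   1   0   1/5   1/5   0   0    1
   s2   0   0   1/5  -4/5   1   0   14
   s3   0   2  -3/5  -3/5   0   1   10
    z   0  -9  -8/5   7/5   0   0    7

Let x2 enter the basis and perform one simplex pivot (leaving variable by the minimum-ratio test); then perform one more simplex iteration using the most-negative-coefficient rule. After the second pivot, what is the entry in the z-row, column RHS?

147/2

Ratio test on column x2 — row 1: entry 0 ≤ 0; row 2: entry 0 ≤ 0; row 3: 10/2 = 5. Minimum is 5 at row 3 (s3 leaves); pivot element 2.
Divide row 3 by 2; eliminate column x2 from the other rows.
Second iteration: most negative z-row entry is -43/10 in column x3, so x3 enters.
Ratio test on column x3 — row 1: 1/(1/5) = 5; row 2: 14/(1/5) = 70; row 3: entry -3/10 ≤ 0. Minimum is 5 at row 1 (x1 leaves); pivot element 1/5.
Divide row 1 by 1/5; eliminate column x3 from the other rows.
After both pivots, the entry at the z-row, column RHS is 147/2.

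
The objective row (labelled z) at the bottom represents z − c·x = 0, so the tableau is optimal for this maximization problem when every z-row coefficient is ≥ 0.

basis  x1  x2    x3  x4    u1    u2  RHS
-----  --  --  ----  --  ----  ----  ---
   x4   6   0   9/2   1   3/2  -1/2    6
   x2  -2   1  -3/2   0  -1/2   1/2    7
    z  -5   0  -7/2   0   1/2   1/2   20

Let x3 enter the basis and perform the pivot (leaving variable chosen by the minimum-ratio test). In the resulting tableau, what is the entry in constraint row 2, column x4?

1/3

Ratio test on column x3 — row 1: 6/(9/2) = 4/3; row 2: entry -3/2 ≤ 0. Minimum is 4/3 at row 1 (x4 leaves); pivot element 9/2.
Divide row 1 by 9/2; eliminate column x3 from the other rows.
Row 2 update in column x4: 0 − (-3/2)·(2/9) = 1/3.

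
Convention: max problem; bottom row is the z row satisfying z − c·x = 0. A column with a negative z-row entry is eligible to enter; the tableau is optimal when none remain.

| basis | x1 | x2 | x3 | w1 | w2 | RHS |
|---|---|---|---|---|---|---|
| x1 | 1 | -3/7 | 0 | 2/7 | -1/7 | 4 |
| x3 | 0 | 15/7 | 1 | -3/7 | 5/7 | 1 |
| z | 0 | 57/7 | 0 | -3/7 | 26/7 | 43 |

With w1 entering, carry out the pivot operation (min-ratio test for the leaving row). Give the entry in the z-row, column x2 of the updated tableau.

15/2

Ratio test on column w1 — row 1: 4/(2/7) = 14; row 2: entry -3/7 ≤ 0. Minimum is 14 at row 1 (x1 leaves); pivot element 2/7.
Divide row 1 by 2/7; eliminate column w1 from the other rows.
z-row update in column x2: 57/7 − (-3/7)·(-3/2) = 15/2.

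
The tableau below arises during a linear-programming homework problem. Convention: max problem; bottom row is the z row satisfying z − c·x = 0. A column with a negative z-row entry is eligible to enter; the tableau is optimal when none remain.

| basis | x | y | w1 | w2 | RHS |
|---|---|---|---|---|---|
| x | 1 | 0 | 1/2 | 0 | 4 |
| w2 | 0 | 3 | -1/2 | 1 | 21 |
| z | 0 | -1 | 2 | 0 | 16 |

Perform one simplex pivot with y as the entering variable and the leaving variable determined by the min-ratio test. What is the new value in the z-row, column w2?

1/3

Ratio test on column y — row 1: entry 0 ≤ 0; row 2: 21/3 = 7. Minimum is 7 at row 2 (w2 leaves); pivot element 3.
Divide row 2 by 3; eliminate column y from the other rows.
z-row update in column w2: 0 − (-1)·(1/3) = 1/3.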